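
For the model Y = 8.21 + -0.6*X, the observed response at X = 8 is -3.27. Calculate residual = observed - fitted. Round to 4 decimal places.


Predicted = 8.21 + -0.6 * 8 = 3.4100.
Residual = -3.27 - 3.4100 = -6.6800.

-6.6800


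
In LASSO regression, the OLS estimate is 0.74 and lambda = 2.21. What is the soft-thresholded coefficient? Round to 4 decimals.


|beta_OLS| = 0.74.
lambda = 2.21.
Since |beta| <= lambda, the coefficient is set to 0.
Result = 0.0000.

0.0000


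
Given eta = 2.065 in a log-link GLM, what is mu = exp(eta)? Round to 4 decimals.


The inverse log link gives:
mu = exp(2.065) = 7.8853.

7.8853


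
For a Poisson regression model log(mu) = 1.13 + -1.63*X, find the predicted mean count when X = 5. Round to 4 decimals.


Compute eta = 1.13 + -1.63 * 5 = -7.0200.
Apply inverse link: mu = e^-7.0200 = 0.0009.

0.0009


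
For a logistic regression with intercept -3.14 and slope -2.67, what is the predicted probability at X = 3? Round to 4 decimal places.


Compute z = -3.14 + (-2.67)(3) = -11.1500.
exp(-z) = 69563.8281.
P = 1/(1 + 69563.8281) = 0.0000.

0.0000


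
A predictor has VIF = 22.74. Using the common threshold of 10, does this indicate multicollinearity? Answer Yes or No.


Compare VIF = 22.74 to the threshold of 10.
22.74 >= 10, so the answer is Yes.

Yes


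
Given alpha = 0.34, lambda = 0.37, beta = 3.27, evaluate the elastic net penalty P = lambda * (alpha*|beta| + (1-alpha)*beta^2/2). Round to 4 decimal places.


L1 component = 0.34 * |3.27| = 1.1118.
L2 component = 0.66 * 3.27^2 / 2 = 3.5287.
Penalty = 0.37 * (1.1118 + 3.5287) = 0.37 * 4.6405 = 1.7170.

1.7170


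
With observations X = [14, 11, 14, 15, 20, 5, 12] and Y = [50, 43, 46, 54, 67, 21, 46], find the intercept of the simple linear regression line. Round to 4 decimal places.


First find the slope: b1 = 3.0081.
Means: xbar = 13.0000, ybar = 46.7143.
b0 = ybar - b1 * xbar = 46.7143 - 3.0081 * 13.0000 = 7.6094.

7.6094


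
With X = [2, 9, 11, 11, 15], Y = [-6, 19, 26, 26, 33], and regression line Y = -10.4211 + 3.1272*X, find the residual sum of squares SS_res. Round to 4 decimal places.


For each point, residual = actual - predicted.
Residuals: [-1.8333, 1.2763, 2.0219, 2.0219, -3.4869].
Sum of squared residuals = 25.3246.

25.3246


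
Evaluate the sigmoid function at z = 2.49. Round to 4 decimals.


exp(-2.4900) = 0.0829.
1 + exp(-z) = 1.0829.
sigmoid = 1/1.0829 = 0.9234.

0.9234


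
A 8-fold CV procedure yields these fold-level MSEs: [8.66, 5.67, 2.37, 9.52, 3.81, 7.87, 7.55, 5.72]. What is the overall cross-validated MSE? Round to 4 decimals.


Add all fold MSEs: 51.1700.
Divide by k = 8: 51.1700/8 = 6.3963.

6.3963


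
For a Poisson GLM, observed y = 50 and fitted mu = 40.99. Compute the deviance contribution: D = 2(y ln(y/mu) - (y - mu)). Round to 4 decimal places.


First: ln(50/40.99) = 0.198695.
Then: 50 * 0.198695 = 9.934750.
y - mu = 50 - 40.99 = 9.01.
D = 2(9.934750 - 9.01) = 1.849500, which rounds to 1.8495.

1.8495


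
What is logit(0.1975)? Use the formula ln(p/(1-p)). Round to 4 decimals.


The odds are p/(1-p) = 0.1975 / 0.8025 = 0.2461.
logit(p) = ln(0.2461) = -1.4020.

-1.4020


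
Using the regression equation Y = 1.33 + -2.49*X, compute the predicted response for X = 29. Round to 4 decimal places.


Substitute X = 29 into the equation:
Y = 1.33 + -2.49 * 29 = 1.33 + -72.2100 = -70.8800.

-70.8800


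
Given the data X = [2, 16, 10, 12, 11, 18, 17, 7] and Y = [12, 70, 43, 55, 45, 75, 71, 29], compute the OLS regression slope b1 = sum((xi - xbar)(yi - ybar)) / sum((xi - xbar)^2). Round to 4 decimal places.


First compute the means: xbar = 11.6250, ybar = 50.0000.
Then S_xx = sum((xi - xbar)^2) = 205.8750.
S_xy = sum((xi - xbar)(yi - ybar)) = 839.0000.
b1 = S_xy / S_xx = 839.0000 / 205.8750 = 4.0753.

4.0753


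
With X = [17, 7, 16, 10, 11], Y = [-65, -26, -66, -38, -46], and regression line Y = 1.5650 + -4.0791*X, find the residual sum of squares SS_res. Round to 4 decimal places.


For each point, residual = actual - predicted.
Residuals: [2.7797, 0.9887, -2.2994, 1.2260, -2.6949].
Sum of squared residuals = 22.7571.

22.7571


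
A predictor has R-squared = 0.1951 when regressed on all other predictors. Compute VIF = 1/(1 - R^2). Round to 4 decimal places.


Denominator: 1 - 0.1951 = 0.8049.
VIF = 1 / 0.8049 = 1.2424.

1.2424


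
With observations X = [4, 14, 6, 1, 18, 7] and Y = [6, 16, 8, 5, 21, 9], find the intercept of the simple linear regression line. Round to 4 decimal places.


Compute b1 = 0.9756 from the OLS formula.
With xbar = 8.3333 and ybar = 10.8333, the intercept is:
b0 = 10.8333 - 0.9756 * 8.3333 = 2.7029.

2.7029


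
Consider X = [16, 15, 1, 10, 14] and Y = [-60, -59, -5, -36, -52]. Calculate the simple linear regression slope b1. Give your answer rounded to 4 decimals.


The sample means are xbar = 11.2000 and ybar = -42.4000.
Compute S_xx = 150.8000 and S_xy = -563.6000.
Slope b1 = S_xy / S_xx = -563.6000 / 150.8000 = -3.7374.

-3.7374


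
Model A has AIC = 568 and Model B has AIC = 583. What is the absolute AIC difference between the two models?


Compute |568 - 583| = 15.
Model A has the smaller AIC.

15


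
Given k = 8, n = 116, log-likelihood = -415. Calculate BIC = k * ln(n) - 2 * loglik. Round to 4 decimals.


Compute k*ln(n) = 8*ln(116) = 8*4.753590 = 38.028720.
Then -2*loglik = 830.
BIC = 38.028720 + 830 = 868.028720, which rounds to 868.0287.

868.0287


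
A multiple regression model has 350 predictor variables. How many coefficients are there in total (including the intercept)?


Each predictor gets one coefficient, plus one intercept.
Total parameters = 350 + 1 = 351.

351


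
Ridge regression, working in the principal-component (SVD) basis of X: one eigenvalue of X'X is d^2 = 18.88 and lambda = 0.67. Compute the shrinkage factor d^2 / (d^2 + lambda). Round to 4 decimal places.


Denominator = d^2 + lambda = 18.88 + 0.67 = 19.5500.
Shrinkage = 18.88 / 19.5500 = 0.9657.

0.9657


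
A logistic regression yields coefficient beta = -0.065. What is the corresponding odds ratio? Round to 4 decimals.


Odds ratio = exp(beta) = exp(-0.065).
= 0.9371.

0.9371


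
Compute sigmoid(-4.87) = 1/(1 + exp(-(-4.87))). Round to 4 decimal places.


exp(4.8700) = 130.3209.
1 + exp(-z) = 131.3209.
sigmoid = 1/131.3209 = 0.0076.

0.0076


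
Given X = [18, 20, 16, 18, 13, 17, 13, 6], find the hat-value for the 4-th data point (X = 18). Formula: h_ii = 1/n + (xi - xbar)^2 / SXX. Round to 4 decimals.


n = 8, xbar = 15.1250.
SXX = sum((xi - xbar)^2) = 136.8750.
h = 1/8 + (18 - 15.1250)^2 / 136.8750 = 0.1854.

0.1854


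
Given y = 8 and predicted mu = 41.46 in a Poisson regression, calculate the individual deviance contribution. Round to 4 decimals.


Compute y*ln(y/mu) = 8*ln(8/41.46) = 8*-1.645288 = -13.162304.
y - mu = -33.46.
D = 2*(-13.162304 - (-33.46)) = 40.595392, which rounds to 40.5954.

40.5954


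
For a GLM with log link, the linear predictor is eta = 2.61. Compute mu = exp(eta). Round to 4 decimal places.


The inverse log link gives:
mu = exp(2.61) = 13.5991.

13.5991


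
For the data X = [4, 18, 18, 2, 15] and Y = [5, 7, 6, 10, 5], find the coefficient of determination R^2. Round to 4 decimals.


After computing the OLS fit (b0=7.8750, b1=-0.1118):
SSres = 14.1579, SStot = 17.2000.
R^2 = 1 - 14.1579/17.2000 = 0.1769.

0.1769


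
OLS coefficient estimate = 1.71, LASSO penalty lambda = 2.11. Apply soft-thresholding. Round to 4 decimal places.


Check: |1.71| = 1.71 vs lambda = 2.11.
Since |beta| <= lambda, the coefficient is set to 0.
Soft-thresholded coefficient = 0.0000.

0.0000


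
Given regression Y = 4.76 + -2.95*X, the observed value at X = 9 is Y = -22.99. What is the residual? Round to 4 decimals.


Predicted = 4.76 + -2.95 * 9 = -21.7900.
Residual = -22.99 - -21.7900 = -1.2000.

-1.2000


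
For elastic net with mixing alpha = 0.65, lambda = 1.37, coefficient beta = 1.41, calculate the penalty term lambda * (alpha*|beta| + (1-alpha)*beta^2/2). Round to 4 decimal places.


Compute:
L1 = 0.65 * 1.41 = 0.9165.
L2 = 0.35 * 1.41^2 / 2 = 0.3479.
Penalty = 1.37 * (0.9165 + 0.3479) = 1.7323.

1.7323


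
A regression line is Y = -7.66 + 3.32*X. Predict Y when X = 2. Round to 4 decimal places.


Predicted value:
Y = -7.66 + (3.32)(2) = -7.66 + 6.6400 = -1.0200.

-1.0200


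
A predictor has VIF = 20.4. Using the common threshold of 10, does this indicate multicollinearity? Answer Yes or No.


The threshold is 10.
VIF = 20.4 is >= 10.
Multicollinearity indication: Yes.

Yes


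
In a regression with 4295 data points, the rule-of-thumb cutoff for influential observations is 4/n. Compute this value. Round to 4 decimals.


Using the rule of thumb:
Threshold = 4 / 4295 = 0.0009.

0.0009


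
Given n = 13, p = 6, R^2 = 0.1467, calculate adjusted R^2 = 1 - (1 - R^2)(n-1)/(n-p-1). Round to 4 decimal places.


Plug in: Adj R^2 = 1 - (1 - 0.1467) * 12/6.
= 1 - 0.8533 * 12/6
= 1 - 10.2396 / 6
= 1 - 1.7066 = -0.7066.

-0.7066


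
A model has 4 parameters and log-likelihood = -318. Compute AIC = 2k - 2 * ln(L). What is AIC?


Compute:
2k = 2*4 = 8.
-2*loglik = -2*(-318) = 636.
AIC = 8 + 636 = 644.

644


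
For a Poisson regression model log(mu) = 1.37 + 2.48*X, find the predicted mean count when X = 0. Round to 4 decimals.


Compute eta = 1.37 + 2.48 * 0 = 1.3700.
Apply inverse link: mu = e^1.3700 = 3.9354.

3.9354


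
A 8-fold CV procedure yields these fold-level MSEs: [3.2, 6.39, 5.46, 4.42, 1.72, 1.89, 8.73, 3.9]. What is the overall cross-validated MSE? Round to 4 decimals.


Total MSE across folds = 35.7100.
CV-MSE = 35.7100/8 = 4.4638.

4.4638


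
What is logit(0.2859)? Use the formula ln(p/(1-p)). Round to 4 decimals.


1 - p = 0.7141.
p/(1-p) = 0.4004.
logit = ln(0.4004) = -0.9154.

-0.9154


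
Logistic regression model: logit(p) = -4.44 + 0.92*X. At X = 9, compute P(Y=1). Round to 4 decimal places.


z = -4.44 + 0.92 * 9 = 3.8400.
Sigmoid: P = 1 / (1 + exp(-3.8400)) = 0.9790.

0.9790


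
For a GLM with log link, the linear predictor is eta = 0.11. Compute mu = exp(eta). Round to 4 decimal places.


The inverse log link gives:
mu = exp(0.11) = 1.1163.

1.1163


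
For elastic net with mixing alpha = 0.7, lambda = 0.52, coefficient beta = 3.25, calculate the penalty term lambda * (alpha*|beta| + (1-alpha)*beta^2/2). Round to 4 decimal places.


alpha * |beta| = 0.7 * 3.25 = 2.2750.
(1-alpha) * beta^2/2 = 0.3 * 10.5625/2 = 1.5844.
Total = 0.52 * (2.2750 + 1.5844) = 2.0069.

2.0069


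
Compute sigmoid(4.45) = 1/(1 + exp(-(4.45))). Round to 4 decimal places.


exp(-4.4500) = 0.0117.
1 + exp(-z) = 1.0117.
sigmoid = 1/1.0117 = 0.9885.

0.9885


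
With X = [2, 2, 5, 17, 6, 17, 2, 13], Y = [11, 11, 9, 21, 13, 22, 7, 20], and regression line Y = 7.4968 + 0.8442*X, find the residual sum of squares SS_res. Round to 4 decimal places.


For each point, residual = actual - predicted.
Residuals: [1.8148, 1.8148, -2.7178, -0.8482, 0.4380, 0.1518, -2.1852, 1.5286].
Sum of squared residuals = 22.0195.

22.0195


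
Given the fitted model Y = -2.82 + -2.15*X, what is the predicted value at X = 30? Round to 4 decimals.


Plug X = 30 into Y = -2.82 + -2.15*X:
Y = -2.82 + -64.5000 = -67.3200.

-67.3200


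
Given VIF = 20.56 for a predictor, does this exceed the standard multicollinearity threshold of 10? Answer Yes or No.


Check: VIF = 20.56 vs threshold = 10.
Since 20.56 >= 10, the answer is Yes.

Yes


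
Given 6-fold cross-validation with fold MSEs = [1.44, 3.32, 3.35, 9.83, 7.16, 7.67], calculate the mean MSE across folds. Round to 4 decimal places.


Total MSE across folds = 32.7700.
CV-MSE = 32.7700/6 = 5.4617.

5.4617


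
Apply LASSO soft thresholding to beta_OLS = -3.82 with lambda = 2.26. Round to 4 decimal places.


Absolute value: |-3.82| = 3.82.
Compare to lambda = 2.26.
Since |beta| > lambda, coefficient = sign(beta)*(|beta| - lambda) = -1.5600.

-1.5600


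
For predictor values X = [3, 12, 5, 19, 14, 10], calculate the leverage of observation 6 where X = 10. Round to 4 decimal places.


Compute xbar = 10.5000 with n = 6 observations.
SXX = 173.5000.
Leverage = 1/6 + (10 - 10.5000)^2/173.5000 = 0.1681.

0.1681


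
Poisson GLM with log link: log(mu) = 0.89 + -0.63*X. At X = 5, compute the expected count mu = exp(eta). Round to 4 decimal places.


Linear predictor: eta = 0.89 + (-0.63)(5) = -2.2600.
Expected count: mu = exp(-2.2600) = 0.1044.

0.1044


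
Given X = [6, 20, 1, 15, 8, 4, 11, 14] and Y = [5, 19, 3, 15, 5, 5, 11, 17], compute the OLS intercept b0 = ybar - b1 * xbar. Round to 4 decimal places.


Compute b1 = 0.9574 from the OLS formula.
With xbar = 9.8750 and ybar = 10.0000, the intercept is:
b0 = 10.0000 - 0.9574 * 9.8750 = 0.5455.

0.5455


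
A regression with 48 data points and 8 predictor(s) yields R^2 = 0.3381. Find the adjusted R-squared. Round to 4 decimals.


Using the formula:
(1 - 0.3381) = 0.6619.
Multiply by 47/39: 0.6619 * 47 = 31.1093, then 31.1093 / 39 = 0.7977.
Adj R^2 = 1 - 0.7977 = 0.2023.

0.2023


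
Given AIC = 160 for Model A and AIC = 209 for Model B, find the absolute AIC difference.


Compute |160 - 209| = 49.
Model A has the smaller AIC.

49


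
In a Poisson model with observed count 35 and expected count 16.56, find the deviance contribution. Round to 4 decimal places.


Compute y*ln(y/mu) = 35*ln(35/16.56) = 35*0.748358 = 26.192530.
y - mu = 18.44.
D = 2*(26.192530 - (18.44)) = 15.505060, which rounds to 15.5051.

15.5051


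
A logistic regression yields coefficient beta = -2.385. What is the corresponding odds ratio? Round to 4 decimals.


Odds ratio = exp(beta) = exp(-2.385).
= 0.0921.

0.0921


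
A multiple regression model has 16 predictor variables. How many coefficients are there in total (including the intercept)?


Including the intercept, the model has 16 predictor coefficients + 1 intercept.
Total = 17.

17


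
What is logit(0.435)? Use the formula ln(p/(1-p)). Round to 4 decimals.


Compute the odds: 0.435/0.565 = 0.7699.
Take the natural log: ln(0.7699) = -0.2615.

-0.2615


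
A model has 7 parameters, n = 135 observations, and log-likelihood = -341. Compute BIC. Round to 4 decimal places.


k * ln(n) = 7 * ln(135) = 7 * 4.905275 = 34.336925.
-2 * loglik = -2 * (-341) = 682.
BIC = 34.336925 + 682 = 716.336925, which rounds to 716.3369.

716.3369


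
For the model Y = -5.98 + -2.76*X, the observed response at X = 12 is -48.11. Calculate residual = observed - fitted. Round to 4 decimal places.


Predicted = -5.98 + -2.76 * 12 = -39.1000.
Residual = -48.11 - -39.1000 = -9.0100.

-9.0100


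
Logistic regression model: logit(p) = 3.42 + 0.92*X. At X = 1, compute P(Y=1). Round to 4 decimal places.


z = 3.42 + 0.92 * 1 = 4.3400.
Sigmoid: P = 1 / (1 + exp(-4.3400)) = 0.9871.

0.9871


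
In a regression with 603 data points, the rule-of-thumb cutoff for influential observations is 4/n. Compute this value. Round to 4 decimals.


Using the rule of thumb:
Threshold = 4 / 603 = 0.0066.

0.0066


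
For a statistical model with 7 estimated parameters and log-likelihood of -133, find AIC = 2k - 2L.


AIC = 2*7 - 2*(-133).
= 14 + 266 = 280.

280


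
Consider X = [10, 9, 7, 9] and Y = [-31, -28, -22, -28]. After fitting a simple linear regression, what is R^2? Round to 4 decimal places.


Fit the OLS line: b0 = -1.0000, b1 = -3.0000.
SSres = 0.0000.
SStot = 42.7500.
R^2 = 1 - 0.0000/42.7500 = 1.0000.

1.0000


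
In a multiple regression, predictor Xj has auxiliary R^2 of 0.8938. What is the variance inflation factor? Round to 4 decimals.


Denominator: 1 - 0.8938 = 0.1062.
VIF = 1 / 0.1062 = 9.4162.

9.4162


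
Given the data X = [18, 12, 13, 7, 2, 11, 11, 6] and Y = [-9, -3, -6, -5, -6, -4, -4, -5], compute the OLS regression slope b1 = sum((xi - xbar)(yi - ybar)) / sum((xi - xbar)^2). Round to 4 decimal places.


The sample means are xbar = 10.0000 and ybar = -5.2500.
Compute S_xx = 168.0000 and S_xy = -21.0000.
Slope b1 = S_xy / S_xx = -21.0000 / 168.0000 = -0.1250.

-0.1250


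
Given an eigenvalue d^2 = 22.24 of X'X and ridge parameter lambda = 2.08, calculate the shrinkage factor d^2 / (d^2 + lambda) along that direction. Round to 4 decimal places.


d^2 + lambda = 22.24 + 2.08 = 24.3200.
Shrinkage factor = 22.24/24.3200 = 0.9145.

0.9145


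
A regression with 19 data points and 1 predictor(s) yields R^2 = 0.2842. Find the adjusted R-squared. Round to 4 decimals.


Plug in: Adj R^2 = 1 - (1 - 0.2842) * 18/17.
= 1 - 0.7158 * 18/17
= 1 - 12.8844 / 17
= 1 - 0.7579 = 0.2421.

0.2421


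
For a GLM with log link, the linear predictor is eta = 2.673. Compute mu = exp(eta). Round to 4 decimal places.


The inverse log link gives:
mu = exp(2.673) = 14.4834.

14.4834


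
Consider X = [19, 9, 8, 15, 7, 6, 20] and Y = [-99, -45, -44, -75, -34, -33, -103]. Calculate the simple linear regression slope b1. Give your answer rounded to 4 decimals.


The sample means are xbar = 12.0000 and ybar = -61.8571.
Compute S_xx = 208.0000 and S_xy = -1063.0000.
Slope b1 = S_xy / S_xx = -1063.0000 / 208.0000 = -5.1106.

-5.1106


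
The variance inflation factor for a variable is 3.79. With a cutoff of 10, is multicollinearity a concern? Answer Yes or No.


The threshold is 10.
VIF = 3.79 is < 10.
Multicollinearity indication: No.

No


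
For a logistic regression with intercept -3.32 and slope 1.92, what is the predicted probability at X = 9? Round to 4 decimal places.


Compute z = -3.32 + (1.92)(9) = 13.9600.
exp(-z) = 0.0000.
P = 1/(1 + 0.0000) = 1.0000.

1.0000


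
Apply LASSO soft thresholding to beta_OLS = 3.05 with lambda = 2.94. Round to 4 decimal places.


Absolute value: |3.05| = 3.05.
Compare to lambda = 2.94.
Since |beta| > lambda, coefficient = sign(beta)*(|beta| - lambda) = 0.1100.

0.1100


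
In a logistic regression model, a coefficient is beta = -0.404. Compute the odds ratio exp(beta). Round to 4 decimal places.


exp(-0.404) = 0.6676.
So the odds ratio is 0.6676.

0.6676


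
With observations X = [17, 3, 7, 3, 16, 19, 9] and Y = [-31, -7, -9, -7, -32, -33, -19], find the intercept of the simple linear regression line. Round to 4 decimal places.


First find the slope: b1 = -1.7781.
Means: xbar = 10.5714, ybar = -19.7143.
b0 = ybar - b1 * xbar = -19.7143 - -1.7781 * 10.5714 = -0.9169.

-0.9169


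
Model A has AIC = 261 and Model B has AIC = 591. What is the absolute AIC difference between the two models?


|AIC_A - AIC_B| = |261 - 591| = 330.
Model A is preferred (lower AIC).

330


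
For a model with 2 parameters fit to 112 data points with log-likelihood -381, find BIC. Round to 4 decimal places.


ln(112) = 4.718499.
k * ln(n) = 2 * 4.718499 = 9.436998.
-2L = 762.
BIC = 9.436998 + 762 = 771.436998, which rounds to 771.4370.

771.4370


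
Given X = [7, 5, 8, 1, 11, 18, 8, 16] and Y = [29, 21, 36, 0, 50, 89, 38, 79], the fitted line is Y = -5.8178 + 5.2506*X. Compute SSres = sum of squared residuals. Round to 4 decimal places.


Compute predicted values, then residuals = yi - yhat_i.
Residuals: [-1.9364, 0.5648, -0.1870, 0.5672, -1.9388, 0.3070, 1.8130, 0.8082].
SSres = sum(residual^2) = 12.2187.

12.2187


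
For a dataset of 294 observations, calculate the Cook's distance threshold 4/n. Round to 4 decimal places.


Cook's distance cutoff = 4/n = 4/294.
= 0.0136.

0.0136


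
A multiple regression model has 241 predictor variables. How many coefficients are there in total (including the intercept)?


Including the intercept, the model has 241 predictor coefficients + 1 intercept.
Total = 242.

242


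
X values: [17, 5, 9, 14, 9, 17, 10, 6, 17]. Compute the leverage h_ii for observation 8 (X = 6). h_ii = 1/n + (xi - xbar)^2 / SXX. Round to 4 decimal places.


n = 9, xbar = 11.5556.
SXX = sum((xi - xbar)^2) = 184.2222.
h = 1/9 + (6 - 11.5556)^2 / 184.2222 = 0.2786.

0.2786


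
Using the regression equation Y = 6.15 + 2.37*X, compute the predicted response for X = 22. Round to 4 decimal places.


Predicted value:
Y = 6.15 + (2.37)(22) = 6.15 + 52.1400 = 58.2900.

58.2900


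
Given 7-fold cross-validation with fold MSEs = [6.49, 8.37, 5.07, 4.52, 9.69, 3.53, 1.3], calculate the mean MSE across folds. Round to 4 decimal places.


Add all fold MSEs: 38.9700.
Divide by k = 7: 38.9700/7 = 5.5671.

5.5671


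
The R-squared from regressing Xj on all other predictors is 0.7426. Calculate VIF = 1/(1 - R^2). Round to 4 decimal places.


VIF = 1 / (1 - 0.7426).
= 1 / 0.2574 = 3.8850.

3.8850


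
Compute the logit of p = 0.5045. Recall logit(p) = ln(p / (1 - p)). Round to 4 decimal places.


1 - p = 0.4955.
p/(1-p) = 1.0182.
logit = ln(1.0182) = 0.0180.

0.0180


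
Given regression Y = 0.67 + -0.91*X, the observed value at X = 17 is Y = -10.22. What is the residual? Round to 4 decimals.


Predicted = 0.67 + -0.91 * 17 = -14.8000.
Residual = -10.22 - -14.8000 = 4.5800.

4.5800


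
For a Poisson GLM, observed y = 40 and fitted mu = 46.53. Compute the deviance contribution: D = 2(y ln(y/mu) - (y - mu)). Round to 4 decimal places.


Compute y*ln(y/mu) = 40*ln(40/46.53) = 40*-0.151218 = -6.048720.
y - mu = -6.53.
D = 2*(-6.048720 - (-6.53)) = 0.962560, which rounds to 0.9626.

0.9626


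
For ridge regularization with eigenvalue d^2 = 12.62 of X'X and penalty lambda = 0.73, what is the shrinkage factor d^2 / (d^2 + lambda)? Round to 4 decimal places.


Compute the denominator: 12.62 + 0.73 = 13.3500.
Shrinkage factor = 12.62 / 13.3500 = 0.9453.

0.9453


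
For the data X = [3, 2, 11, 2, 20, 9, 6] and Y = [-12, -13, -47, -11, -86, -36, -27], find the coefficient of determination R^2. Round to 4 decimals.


After computing the OLS fit (b0=-1.7956, b1=-4.1402):
SSres = 25.8699, SStot = 4374.8571.
R^2 = 1 - 25.8699/4374.8571 = 0.9941.

0.9941


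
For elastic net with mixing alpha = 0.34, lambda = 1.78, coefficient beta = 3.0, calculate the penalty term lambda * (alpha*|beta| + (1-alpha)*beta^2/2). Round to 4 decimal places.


alpha * |beta| = 0.34 * 3.0 = 1.0200.
(1-alpha) * beta^2/2 = 0.66 * 9.0000/2 = 2.9700.
Total = 1.78 * (1.0200 + 2.9700) = 7.1022.

7.1022


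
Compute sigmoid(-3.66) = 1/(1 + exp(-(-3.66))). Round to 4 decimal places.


Compute exp(3.6600) = 38.8613.
Sigmoid = 1 / (1 + 38.8613) = 1 / 39.8613 = 0.0251.

0.0251


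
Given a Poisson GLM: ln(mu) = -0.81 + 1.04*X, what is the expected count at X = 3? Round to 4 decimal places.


eta = -0.81 + 1.04 * 3 = 2.3100.
mu = exp(2.3100) = 10.0744.

10.0744


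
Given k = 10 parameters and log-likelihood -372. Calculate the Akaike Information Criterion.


AIC = 2k - 2*loglik = 2(10) - 2(-372).
= 20 + 744 = 764.

764


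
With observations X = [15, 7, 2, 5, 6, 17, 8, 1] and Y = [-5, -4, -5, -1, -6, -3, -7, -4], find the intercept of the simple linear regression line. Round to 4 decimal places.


First find the slope: b1 = 0.0082.
Means: xbar = 7.6250, ybar = -4.3750.
b0 = ybar - b1 * xbar = -4.3750 - 0.0082 * 7.6250 = -4.4377.

-4.4377


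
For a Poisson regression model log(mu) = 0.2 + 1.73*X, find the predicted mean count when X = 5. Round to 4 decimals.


eta = 0.2 + 1.73 * 5 = 8.8500.
mu = exp(8.8500) = 6974.3890.

6974.3890


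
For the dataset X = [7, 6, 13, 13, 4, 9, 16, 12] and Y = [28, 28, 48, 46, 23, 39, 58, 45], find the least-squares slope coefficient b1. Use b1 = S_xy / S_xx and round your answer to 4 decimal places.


First compute the means: xbar = 10.0000, ybar = 39.3750.
Then S_xx = sum((xi - xbar)^2) = 120.0000.
S_xy = sum((xi - xbar)(yi - ybar)) = 347.0000.
b1 = S_xy / S_xx = 347.0000 / 120.0000 = 2.8917.

2.8917


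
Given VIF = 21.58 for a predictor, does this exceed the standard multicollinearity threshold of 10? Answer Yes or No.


Check: VIF = 21.58 vs threshold = 10.
Since 21.58 >= 10, the answer is Yes.

Yes


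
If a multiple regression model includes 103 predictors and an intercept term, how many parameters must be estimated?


Including the intercept, the model has 103 predictor coefficients + 1 intercept.
Total = 104.

104


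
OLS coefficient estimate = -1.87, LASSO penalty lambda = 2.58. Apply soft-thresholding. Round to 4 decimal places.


Absolute value: |-1.87| = 1.87.
Compare to lambda = 2.58.
Since |beta| <= lambda, the coefficient is set to 0.

0.0000


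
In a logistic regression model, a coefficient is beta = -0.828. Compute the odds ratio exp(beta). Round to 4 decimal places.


exp(-0.828) = 0.4369.
So the odds ratio is 0.4369.

0.4369


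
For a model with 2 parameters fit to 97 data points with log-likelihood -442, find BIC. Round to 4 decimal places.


ln(97) = 4.574711.
k * ln(n) = 2 * 4.574711 = 9.149422.
-2L = 884.
BIC = 9.149422 + 884 = 893.149422, which rounds to 893.1494.

893.1494


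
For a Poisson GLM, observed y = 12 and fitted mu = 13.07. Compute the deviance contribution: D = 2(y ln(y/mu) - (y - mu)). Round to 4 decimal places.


y/mu = 12/13.07 = 0.918133 (approx.), and ln(12/13.07) = -0.085413.
y * ln(y/mu) = 12 * -0.085413 = -1.024956.
y - mu = -1.07.
D = 2 * (-1.024956 - -1.07) = 0.090088, which rounds to 0.0901.

0.0901


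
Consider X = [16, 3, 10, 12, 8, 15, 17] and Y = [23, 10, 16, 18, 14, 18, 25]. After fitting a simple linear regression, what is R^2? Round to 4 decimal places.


The fitted line is Y = 6.4189 + 0.9761*X.
SSres = 14.7719, SStot = 157.4286.
R^2 = 1 - SSres/SStot = 0.9062.

0.9062


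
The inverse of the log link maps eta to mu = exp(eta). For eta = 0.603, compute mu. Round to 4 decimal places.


The inverse log link gives:
mu = exp(0.603) = 1.8276.

1.8276


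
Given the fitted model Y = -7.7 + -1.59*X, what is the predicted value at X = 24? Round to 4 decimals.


Substitute X = 24 into the equation:
Y = -7.7 + -1.59 * 24 = -7.7 + -38.1600 = -45.8600.

-45.8600


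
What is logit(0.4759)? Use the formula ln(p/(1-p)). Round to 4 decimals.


The odds are p/(1-p) = 0.4759 / 0.5241 = 0.9080.
logit(p) = ln(0.9080) = -0.0965.

-0.0965


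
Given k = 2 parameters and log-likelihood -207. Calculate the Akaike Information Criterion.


AIC = 2k - 2*loglik = 2(2) - 2(-207).
= 4 + 414 = 418.

418


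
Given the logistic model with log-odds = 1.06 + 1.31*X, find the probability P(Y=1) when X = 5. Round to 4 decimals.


Linear predictor: z = 1.06 + 1.31 * 5 = 7.6100.
P = 1/(1 + exp(-7.6100)) = 1/(1 + 0.0005) = 0.9995.

0.9995


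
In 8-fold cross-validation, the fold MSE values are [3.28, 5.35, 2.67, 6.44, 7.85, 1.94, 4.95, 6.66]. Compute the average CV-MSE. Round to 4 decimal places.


Add all fold MSEs: 39.1400.
Divide by k = 8: 39.1400/8 = 4.8925.

4.8925


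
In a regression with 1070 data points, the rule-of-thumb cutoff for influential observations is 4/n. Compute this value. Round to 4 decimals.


Using the rule of thumb:
Threshold = 4 / 1070 = 0.0037.

0.0037


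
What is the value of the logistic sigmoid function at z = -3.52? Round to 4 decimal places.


exp(3.5200) = 33.7844.
1 + exp(-z) = 34.7844.
sigmoid = 1/34.7844 = 0.0287.

0.0287


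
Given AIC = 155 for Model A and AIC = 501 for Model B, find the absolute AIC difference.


Absolute difference = |155 - 501| = 346.
The model with lower AIC (A) is preferred.

346


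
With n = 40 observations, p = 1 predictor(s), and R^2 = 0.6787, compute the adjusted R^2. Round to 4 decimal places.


Using the formula:
(1 - 0.6787) = 0.3213.
Multiply by 39/38: 0.3213 * 39 = 12.5307, then 12.5307 / 38 = 0.3298.
Adj R^2 = 1 - 0.3298 = 0.6702.

0.6702


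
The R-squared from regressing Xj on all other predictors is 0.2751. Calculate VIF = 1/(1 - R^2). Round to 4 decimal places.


VIF = 1 / (1 - 0.2751).
= 1 / 0.7249 = 1.3795.

1.3795


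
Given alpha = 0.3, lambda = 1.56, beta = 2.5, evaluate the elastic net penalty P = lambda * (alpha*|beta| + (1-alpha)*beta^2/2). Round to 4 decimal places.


L1 component = 0.3 * |2.5| = 0.7500.
L2 component = 0.7 * 2.5^2 / 2 = 2.1875.
Penalty = 1.56 * (0.7500 + 2.1875) = 1.56 * 2.9375 = 4.5825.

4.5825


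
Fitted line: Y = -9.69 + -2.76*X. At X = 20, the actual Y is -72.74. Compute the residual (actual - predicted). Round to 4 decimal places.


Compute yhat = -9.69 + (-2.76)(20) = -64.8900.
Residual = actual - predicted = -72.74 - -64.8900 = -7.8500.

-7.8500


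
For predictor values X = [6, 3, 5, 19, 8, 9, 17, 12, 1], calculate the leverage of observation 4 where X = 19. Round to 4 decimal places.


Compute xbar = 8.8889 with n = 9 observations.
SXX = 298.8889.
Leverage = 1/9 + (19 - 8.8889)^2/298.8889 = 0.4532.

0.4532


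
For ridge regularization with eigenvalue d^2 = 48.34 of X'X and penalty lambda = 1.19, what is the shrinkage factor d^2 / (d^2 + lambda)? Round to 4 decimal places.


Compute the denominator: 48.34 + 1.19 = 49.5300.
Shrinkage factor = 48.34 / 49.5300 = 0.9760.

0.9760


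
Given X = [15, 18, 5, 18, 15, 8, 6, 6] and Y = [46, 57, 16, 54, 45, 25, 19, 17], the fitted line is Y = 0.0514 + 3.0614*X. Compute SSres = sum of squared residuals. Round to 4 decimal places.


Compute predicted values, then residuals = yi - yhat_i.
Residuals: [0.0276, 1.8434, 0.6416, -1.1566, -0.9724, 0.4574, 0.5802, -1.4198].
SSres = sum(residual^2) = 8.6555.

8.6555


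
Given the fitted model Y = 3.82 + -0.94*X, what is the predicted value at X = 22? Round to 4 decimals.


Substitute X = 22 into the equation:
Y = 3.82 + -0.94 * 22 = 3.82 + -20.6800 = -16.8600.

-16.8600


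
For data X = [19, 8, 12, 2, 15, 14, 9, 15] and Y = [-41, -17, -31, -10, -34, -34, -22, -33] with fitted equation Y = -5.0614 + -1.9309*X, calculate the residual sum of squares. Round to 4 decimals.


Predicted values from Y = -5.0614 + -1.9309*X.
Residuals: [0.7485, 3.5086, -2.7678, -1.0768, 0.0249, -1.9060, 0.4395, 1.0249].
SSres = 26.5678.

26.5678


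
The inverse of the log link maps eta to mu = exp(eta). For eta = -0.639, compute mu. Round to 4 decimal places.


The inverse log link gives:
mu = exp(-0.639) = 0.5278.

0.5278


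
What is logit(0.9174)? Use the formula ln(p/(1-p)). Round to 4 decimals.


Compute the odds: 0.9174/0.0826 = 11.1065.
Take the natural log: ln(11.1065) = 2.4075.

2.4075


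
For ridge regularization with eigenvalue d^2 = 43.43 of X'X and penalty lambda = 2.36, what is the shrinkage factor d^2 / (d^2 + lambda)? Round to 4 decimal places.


Compute the denominator: 43.43 + 2.36 = 45.7900.
Shrinkage factor = 43.43 / 45.7900 = 0.9485.

0.9485


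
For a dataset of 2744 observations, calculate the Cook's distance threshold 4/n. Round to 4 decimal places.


The threshold is 4/n.
4/2744 = 0.0015.

0.0015


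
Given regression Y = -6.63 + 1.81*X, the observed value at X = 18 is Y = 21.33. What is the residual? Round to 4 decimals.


Compute yhat = -6.63 + (1.81)(18) = 25.9500.
Residual = actual - predicted = 21.33 - 25.9500 = -4.6200.

-4.6200


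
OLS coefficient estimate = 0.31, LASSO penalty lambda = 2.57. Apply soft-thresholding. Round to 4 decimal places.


Absolute value: |0.31| = 0.31.
Compare to lambda = 2.57.
Since |beta| <= lambda, the coefficient is set to 0.

0.0000


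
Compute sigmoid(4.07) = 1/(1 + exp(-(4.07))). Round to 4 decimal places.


Compute exp(-4.0700) = 0.0171.
Sigmoid = 1 / (1 + 0.0171) = 1 / 1.0171 = 0.9832.

0.9832


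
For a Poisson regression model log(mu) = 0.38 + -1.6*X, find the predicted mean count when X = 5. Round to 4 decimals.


Linear predictor: eta = 0.38 + (-1.6)(5) = -7.6200.
Expected count: mu = exp(-7.6200) = 0.0005.

0.0005


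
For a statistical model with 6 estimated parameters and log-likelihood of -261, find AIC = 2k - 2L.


Compute:
2k = 2*6 = 12.
-2*loglik = -2*(-261) = 522.
AIC = 12 + 522 = 534.

534


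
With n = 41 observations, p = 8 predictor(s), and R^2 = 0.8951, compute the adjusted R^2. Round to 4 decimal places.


Adjusted R^2 = 1 - (1 - R^2) * (n-1)/(n-p-1).
(1 - R^2) = 0.1049.
(n-1)/(n-p-1) = 40/32.
(1 - R^2) * (n-1) = 0.1049 * 40 = 4.1960.
Divide by (n-p-1): 4.1960 / 32 = 0.1311.
Adj R^2 = 1 - 0.1311 = 0.8689.

0.8689


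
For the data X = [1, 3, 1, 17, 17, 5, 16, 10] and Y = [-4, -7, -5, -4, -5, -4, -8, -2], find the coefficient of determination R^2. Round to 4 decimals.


Fit the OLS line: b0 = -4.6364, b1 = -0.0273.
SSres = 24.6091.
SStot = 24.8750.
R^2 = 1 - 24.6091/24.8750 = 0.0107.

0.0107


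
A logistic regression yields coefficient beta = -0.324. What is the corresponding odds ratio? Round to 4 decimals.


The odds ratio is computed as:
OR = e^(-0.324) = 0.7233.

0.7233


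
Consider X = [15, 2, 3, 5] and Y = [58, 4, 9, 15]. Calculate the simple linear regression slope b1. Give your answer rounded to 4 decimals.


Calculate xbar = 6.2500, ybar = 21.5000.
S_xx = 106.7500, S_xy = 442.5000.
Using b1 = S_xy / S_xx = 442.5000 / 106.7500, we get b1 = 4.1452.

4.1452


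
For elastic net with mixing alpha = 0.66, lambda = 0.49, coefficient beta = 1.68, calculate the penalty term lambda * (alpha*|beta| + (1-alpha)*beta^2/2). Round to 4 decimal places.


Compute:
L1 = 0.66 * 1.68 = 1.1088.
L2 = 0.34 * 1.68^2 / 2 = 0.4798.
Penalty = 0.49 * (1.1088 + 0.4798) = 0.7784.

0.7784


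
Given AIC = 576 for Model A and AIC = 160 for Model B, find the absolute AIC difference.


|AIC_A - AIC_B| = |576 - 160| = 416.
Model B is preferred (lower AIC).

416


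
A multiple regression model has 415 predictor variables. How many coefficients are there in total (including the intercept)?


Including the intercept, the model has 415 predictor coefficients + 1 intercept.
Total = 416.

416


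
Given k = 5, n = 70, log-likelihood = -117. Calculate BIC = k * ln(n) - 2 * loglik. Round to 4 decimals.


ln(70) = 4.248495.
k * ln(n) = 5 * 4.248495 = 21.242475.
-2L = 234.
BIC = 21.242475 + 234 = 255.242475, which rounds to 255.2425.

255.2425


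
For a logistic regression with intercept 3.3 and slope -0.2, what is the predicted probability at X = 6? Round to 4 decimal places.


Linear predictor: z = 3.3 + -0.2 * 6 = 2.1000.
P = 1/(1 + exp(-2.1000)) = 1/(1 + 0.1225) = 0.8909.

0.8909


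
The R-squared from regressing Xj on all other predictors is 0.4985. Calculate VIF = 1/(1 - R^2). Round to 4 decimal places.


VIF = 1 / (1 - 0.4985).
= 1 / 0.5015 = 1.9940.

1.9940


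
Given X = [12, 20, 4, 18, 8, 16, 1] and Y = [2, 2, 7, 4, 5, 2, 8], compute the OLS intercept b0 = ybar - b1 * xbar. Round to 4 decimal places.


The slope is b1 = -0.3017.
Sample means are xbar = 11.2857 and ybar = 4.2857.
Intercept: b0 = 4.2857 - (-0.3017)(11.2857) = 7.6910.

7.6910


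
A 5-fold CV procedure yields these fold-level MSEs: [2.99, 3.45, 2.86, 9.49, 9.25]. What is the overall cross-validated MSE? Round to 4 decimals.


Add all fold MSEs: 28.0400.
Divide by k = 5: 28.0400/5 = 5.6080.

5.6080


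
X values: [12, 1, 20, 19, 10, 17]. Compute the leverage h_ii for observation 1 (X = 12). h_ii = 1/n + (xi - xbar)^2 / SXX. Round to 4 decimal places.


Compute xbar = 13.1667 with n = 6 observations.
SXX = 254.8333.
Leverage = 1/6 + (12 - 13.1667)^2/254.8333 = 0.1720.

0.1720


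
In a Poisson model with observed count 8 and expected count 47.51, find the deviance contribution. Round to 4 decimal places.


First: ln(8/47.51) = -1.781499.
Then: 8 * -1.781499 = -14.251992.
y - mu = 8 - 47.51 = -39.51.
D = 2(-14.251992 - -39.51) = 50.516016, which rounds to 50.5160.

50.5160


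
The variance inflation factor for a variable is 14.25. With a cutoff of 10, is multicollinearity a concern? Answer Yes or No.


Compare VIF = 14.25 to the threshold of 10.
14.25 >= 10, so the answer is Yes.

Yes


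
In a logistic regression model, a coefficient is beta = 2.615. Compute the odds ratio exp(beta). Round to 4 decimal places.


The odds ratio is computed as:
OR = e^(2.615) = 13.6672.

13.6672


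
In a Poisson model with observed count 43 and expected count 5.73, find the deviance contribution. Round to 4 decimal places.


y/mu = 43/5.73 = 7.504363 (approx.), and ln(43/5.73) = 2.015485.
y * ln(y/mu) = 43 * 2.015485 = 86.665855.
y - mu = 37.27.
D = 2 * (86.665855 - 37.27) = 98.791710, which rounds to 98.7917.

98.7917


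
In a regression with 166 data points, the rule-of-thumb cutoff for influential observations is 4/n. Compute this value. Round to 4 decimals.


Using the rule of thumb:
Threshold = 4 / 166 = 0.0241.

0.0241


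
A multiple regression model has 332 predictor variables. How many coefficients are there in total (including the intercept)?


Total coefficients = number of predictors + 1 (for the intercept).
= 332 + 1 = 333.

333


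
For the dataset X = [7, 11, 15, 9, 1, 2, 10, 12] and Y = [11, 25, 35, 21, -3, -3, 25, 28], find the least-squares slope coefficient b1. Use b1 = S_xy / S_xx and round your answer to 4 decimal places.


First compute the means: xbar = 8.3750, ybar = 17.3750.
Then S_xx = sum((xi - xbar)^2) = 163.8750.
S_xy = sum((xi - xbar)(yi - ybar)) = 478.8750.
b1 = S_xy / S_xx = 478.8750 / 163.8750 = 2.9222.

2.9222


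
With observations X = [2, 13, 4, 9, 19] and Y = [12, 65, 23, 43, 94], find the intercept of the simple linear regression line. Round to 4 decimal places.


The slope is b1 = 4.7896.
Sample means are xbar = 9.4000 and ybar = 47.4000.
Intercept: b0 = 47.4000 - (4.7896)(9.4000) = 2.3774.

2.3774


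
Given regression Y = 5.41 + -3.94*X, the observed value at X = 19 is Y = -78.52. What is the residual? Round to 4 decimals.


Predicted = 5.41 + -3.94 * 19 = -69.4500.
Residual = -78.52 - -69.4500 = -9.0700.

-9.0700


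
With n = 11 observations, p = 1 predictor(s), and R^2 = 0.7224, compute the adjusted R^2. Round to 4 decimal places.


Using the formula:
(1 - 0.7224) = 0.2776.
Multiply by 10/9: 0.2776 * 10 = 2.7760, then 2.7760 / 9 = 0.3084.
Adj R^2 = 1 - 0.3084 = 0.6916.

0.6916


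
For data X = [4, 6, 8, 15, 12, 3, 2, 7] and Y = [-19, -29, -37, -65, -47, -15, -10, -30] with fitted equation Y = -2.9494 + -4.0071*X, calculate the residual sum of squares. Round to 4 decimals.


Predicted values from Y = -2.9494 + -4.0071*X.
Residuals: [-0.0222, -2.0080, -1.9938, -1.9441, 4.0346, -0.0293, 0.9636, 0.9991].
SSres = 29.9929.

29.9929


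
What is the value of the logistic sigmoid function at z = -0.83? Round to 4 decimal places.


exp(0.8300) = 2.2933.
1 + exp(-z) = 3.2933.
sigmoid = 1/3.2933 = 0.3036.

0.3036


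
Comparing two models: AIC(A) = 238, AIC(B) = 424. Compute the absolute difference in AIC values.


|AIC_A - AIC_B| = |238 - 424| = 186.
Model A is preferred (lower AIC).

186


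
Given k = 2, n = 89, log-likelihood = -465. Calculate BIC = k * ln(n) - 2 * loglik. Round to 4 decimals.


k * ln(n) = 2 * ln(89) = 2 * 4.488636 = 8.977272.
-2 * loglik = -2 * (-465) = 930.
BIC = 8.977272 + 930 = 938.977272, which rounds to 938.9773.

938.9773


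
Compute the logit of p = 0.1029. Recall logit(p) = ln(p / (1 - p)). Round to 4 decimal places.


Compute the odds: 0.1029/0.8971 = 0.1147.
Take the natural log: ln(0.1147) = -2.1654.

-2.1654


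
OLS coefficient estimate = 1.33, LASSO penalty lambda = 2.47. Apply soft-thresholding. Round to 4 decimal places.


Check: |1.33| = 1.33 vs lambda = 2.47.
Since |beta| <= lambda, the coefficient is set to 0.
Soft-thresholded coefficient = 0.0000.

0.0000


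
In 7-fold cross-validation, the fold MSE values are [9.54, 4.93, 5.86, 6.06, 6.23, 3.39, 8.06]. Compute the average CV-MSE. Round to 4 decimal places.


Total MSE across folds = 44.0700.
CV-MSE = 44.0700/7 = 6.2957.

6.2957
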